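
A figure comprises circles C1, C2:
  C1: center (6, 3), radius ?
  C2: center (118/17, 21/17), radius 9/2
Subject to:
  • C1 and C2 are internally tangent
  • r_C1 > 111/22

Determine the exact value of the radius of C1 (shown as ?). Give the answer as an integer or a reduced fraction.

13/2

1. [int C1,C2]  r_C1² − 9r_C1 + 65/4 = 0  ⇒  r_C1 = 5/2 or 13/2
2. given r_C1 > 111/22: keep 13/2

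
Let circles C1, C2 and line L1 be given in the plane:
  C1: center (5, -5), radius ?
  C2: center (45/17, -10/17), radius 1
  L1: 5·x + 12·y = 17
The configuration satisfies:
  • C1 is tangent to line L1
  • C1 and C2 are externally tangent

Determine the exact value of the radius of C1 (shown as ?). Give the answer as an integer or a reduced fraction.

4

1. [C1‖L1]  r_C1² − 16 = 0  ⇒  r_C1 = 4 (r>0 drops 1)
2. [ext C1·C2]  r_C1² + 2r_C1 − 24 = 0  ⇒  r_C1 = 4 (r>0 drops 1)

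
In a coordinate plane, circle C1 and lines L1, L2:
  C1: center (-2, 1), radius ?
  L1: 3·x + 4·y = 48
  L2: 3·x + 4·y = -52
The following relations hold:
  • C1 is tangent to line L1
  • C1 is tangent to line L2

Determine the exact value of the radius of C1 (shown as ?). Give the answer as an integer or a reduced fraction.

1. [C1‖L1]  r_C1² − 100 = 0  ⇒  r_C1 = 10 (r>0 drops 1)
2. [C1‖L2]  r_C1² − 100 = 0  ⇒  r_C1 = 10 (r>0 drops 1)

10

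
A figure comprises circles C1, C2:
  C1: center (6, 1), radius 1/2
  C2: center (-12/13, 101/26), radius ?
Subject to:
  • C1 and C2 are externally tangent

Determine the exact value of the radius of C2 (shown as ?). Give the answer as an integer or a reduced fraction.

7

1. [ext C1·C2]  r_C2² + 1r_C2 − 56 = 0  ⇒  r_C2 = 7 (r>0 drops 1)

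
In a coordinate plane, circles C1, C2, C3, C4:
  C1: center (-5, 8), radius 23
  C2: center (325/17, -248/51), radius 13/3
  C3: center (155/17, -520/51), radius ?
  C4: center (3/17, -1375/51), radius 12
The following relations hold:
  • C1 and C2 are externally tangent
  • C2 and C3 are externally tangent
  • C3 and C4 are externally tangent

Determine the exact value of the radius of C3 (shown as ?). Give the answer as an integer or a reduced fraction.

1. [ext C2·C3]  r_C3² + (26/3)r_C3 − 329/3 = 0  ⇒  r_C3 = 7 (r>0 drops 1)
2. [ext C3·C4]  r_C3² + 24r_C3 − 217 = 0  ⇒  r_C3 = 7 (r>0 drops 1)

7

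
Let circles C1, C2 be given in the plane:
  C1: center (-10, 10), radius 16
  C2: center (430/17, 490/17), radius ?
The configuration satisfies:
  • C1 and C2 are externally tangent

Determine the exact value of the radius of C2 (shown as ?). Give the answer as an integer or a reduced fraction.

24

1. [ext C1·C2]  r_C2² + 32r_C2 − 1344 = 0  ⇒  r_C2 = 24 (r>0 drops 1)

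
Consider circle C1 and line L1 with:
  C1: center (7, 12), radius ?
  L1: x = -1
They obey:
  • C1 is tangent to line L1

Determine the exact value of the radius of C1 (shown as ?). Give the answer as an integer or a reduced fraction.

1. [C1‖L1]  r_C1² − 64 = 0  ⇒  r_C1 = 8 (r>0 drops 1)

8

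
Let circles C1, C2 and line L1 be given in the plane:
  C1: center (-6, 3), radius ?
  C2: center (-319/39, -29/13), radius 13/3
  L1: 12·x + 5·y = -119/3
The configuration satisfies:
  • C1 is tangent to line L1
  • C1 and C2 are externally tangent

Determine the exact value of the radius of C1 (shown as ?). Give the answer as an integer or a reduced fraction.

4/3

1. [C1‖L1]  r_C1² − 16/9 = 0  ⇒  r_C1 = 4/3 (r>0 drops 1)
2. [ext C1·C2]  r_C1² + (26/3)r_C1 − 40/3 = 0  ⇒  r_C1 = 4/3 (r>0 drops 1)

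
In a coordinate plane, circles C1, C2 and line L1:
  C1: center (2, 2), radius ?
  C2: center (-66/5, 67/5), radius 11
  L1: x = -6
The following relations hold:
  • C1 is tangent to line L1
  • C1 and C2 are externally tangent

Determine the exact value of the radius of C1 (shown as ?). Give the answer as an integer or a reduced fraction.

1. [C1‖L1]  r_C1² − 64 = 0  ⇒  r_C1 = 8 (r>0 drops 1)
2. [ext C1·C2]  r_C1² + 22r_C1 − 240 = 0  ⇒  r_C1 = 8 (r>0 drops 1)

8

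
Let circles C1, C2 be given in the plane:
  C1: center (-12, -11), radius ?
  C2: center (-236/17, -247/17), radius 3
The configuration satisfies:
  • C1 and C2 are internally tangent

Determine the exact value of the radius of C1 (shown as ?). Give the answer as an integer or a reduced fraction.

7

1. [int C1,C2]  r_C1² − 6r_C1 − 7 = 0  ⇒  r_C1 = 7 (r>0 drops 1)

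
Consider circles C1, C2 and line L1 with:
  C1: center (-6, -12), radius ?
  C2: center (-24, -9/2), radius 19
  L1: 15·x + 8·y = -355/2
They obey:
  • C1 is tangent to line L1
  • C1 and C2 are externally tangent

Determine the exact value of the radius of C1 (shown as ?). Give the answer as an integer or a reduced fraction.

1/2

1. [C1‖L1]  r_C1² − 1/4 = 0  ⇒  r_C1 = 1/2 (r>0 drops 1)
2. [ext C1·C2]  r_C1² + 38r_C1 − 77/4 = 0  ⇒  r_C1 = 1/2 (r>0 drops 1)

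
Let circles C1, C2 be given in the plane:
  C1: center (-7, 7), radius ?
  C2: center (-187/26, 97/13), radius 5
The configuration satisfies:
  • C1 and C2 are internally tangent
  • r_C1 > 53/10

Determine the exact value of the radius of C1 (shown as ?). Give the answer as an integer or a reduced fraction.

1. [int C1,C2]  r_C1² − 10r_C1 + 99/4 = 0  ⇒  r_C1 = 9/2 or 11/2
2. given r_C1 > 53/10: keep 11/2

11/2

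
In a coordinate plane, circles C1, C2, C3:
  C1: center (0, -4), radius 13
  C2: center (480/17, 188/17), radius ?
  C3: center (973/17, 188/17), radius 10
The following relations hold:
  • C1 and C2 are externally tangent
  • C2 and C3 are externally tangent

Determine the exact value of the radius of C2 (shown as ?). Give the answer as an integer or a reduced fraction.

19

1. [ext C1·C2]  r_C2² + 26r_C2 − 855 = 0  ⇒  r_C2 = 19 (r>0 drops 1)
2. [ext C2·C3]  r_C2² + 20r_C2 − 741 = 0  ⇒  r_C2 = 19 (r>0 drops 1)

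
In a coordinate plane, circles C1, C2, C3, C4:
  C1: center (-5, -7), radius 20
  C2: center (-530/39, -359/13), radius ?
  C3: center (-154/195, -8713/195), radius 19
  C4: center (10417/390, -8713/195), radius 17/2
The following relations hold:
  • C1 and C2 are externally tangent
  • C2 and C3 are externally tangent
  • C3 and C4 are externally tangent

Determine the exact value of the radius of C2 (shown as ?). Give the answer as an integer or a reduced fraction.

7/3

1. [ext C1·C2]  r_C2² + 40r_C2 − 889/9 = 0  ⇒  r_C2 = 7/3 (r>0 drops 1)
2. [ext C2·C3]  r_C2² + 38r_C2 − 847/9 = 0  ⇒  r_C2 = 7/3 (r>0 drops 1)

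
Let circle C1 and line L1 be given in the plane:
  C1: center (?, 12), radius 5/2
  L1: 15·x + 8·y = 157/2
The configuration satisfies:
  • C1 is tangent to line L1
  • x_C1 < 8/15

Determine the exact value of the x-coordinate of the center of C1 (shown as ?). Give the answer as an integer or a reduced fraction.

-4

1. [C1‖L1]  x_C1² + (7/3)x_C1 − 20/3 = 0  ⇒  x_C1 = -4 or 5/3
2. given x_C1 < 8/15: keep -4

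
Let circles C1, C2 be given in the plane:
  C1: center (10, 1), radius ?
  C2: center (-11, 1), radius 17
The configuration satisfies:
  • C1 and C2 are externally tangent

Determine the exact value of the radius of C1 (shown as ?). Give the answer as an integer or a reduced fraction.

1. [ext C1·C2]  r_C1² + 34r_C1 − 152 = 0  ⇒  r_C1 = 4 (r>0 drops 1)

4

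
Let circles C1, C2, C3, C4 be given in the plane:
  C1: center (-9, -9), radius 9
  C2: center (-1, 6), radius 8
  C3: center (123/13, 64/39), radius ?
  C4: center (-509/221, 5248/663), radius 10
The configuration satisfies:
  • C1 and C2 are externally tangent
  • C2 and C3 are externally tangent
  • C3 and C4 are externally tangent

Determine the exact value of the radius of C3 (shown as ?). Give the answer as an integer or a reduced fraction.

10/3

1. [ext C2·C3]  r_C3² + 16r_C3 − 580/9 = 0  ⇒  r_C3 = 10/3 (r>0 drops 1)
2. [ext C3·C4]  r_C3² + 20r_C3 − 700/9 = 0  ⇒  r_C3 = 10/3 (r>0 drops 1)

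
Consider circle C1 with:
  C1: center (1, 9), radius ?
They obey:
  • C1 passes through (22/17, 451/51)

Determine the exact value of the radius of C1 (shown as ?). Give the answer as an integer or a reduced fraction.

1/3

1. [C1∋P]  r_C1² − 1/9 = 0  ⇒  r_C1 = 1/3 (r>0 drops 1)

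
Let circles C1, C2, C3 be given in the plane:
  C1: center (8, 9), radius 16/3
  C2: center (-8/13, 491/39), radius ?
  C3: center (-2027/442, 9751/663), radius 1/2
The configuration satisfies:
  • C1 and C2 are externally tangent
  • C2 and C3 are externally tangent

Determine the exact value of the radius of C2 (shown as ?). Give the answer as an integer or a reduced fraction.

1. [ext C1·C2]  r_C2² + (32/3)r_C2 − 176/3 = 0  ⇒  r_C2 = 4 (r>0 drops 1)
2. [ext C2·C3]  r_C2² + 1r_C2 − 20 = 0  ⇒  r_C2 = 4 (r>0 drops 1)

4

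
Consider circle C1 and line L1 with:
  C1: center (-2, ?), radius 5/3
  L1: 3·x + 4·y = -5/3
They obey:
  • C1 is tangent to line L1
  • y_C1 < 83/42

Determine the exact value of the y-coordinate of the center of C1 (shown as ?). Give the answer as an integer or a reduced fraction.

1. [C1‖L1]  y_C1² − (13/6)y_C1 − 19/6 = 0  ⇒  y_C1 = -1 or 19/6
2. given y_C1 < 83/42: keep -1

-1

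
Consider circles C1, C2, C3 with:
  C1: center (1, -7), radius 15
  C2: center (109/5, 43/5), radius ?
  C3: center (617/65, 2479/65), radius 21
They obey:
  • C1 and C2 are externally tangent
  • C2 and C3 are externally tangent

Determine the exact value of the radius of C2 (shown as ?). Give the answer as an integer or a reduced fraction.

1. [ext C1·C2]  r_C2² + 30r_C2 − 451 = 0  ⇒  r_C2 = 11 (r>0 drops 1)
2. [ext C2·C3]  r_C2² + 42r_C2 − 583 = 0  ⇒  r_C2 = 11 (r>0 drops 1)

11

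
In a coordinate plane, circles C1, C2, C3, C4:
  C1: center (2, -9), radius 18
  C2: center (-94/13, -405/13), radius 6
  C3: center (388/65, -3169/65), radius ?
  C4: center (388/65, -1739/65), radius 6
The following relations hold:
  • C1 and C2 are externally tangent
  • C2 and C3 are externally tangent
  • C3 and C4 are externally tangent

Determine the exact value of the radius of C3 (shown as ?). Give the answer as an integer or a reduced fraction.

16

1. [ext C2·C3]  r_C3² + 12r_C3 − 448 = 0  ⇒  r_C3 = 16 (r>0 drops 1)
2. [ext C3·C4]  r_C3² + 12r_C3 − 448 = 0  ⇒  r_C3 = 16 (r>0 drops 1)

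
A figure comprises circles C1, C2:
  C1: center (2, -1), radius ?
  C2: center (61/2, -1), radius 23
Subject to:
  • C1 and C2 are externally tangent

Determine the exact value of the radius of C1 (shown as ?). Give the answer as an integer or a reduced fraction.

11/2

1. [ext C1·C2]  r_C1² + 46r_C1 − 1133/4 = 0  ⇒  r_C1 = 11/2 (r>0 drops 1)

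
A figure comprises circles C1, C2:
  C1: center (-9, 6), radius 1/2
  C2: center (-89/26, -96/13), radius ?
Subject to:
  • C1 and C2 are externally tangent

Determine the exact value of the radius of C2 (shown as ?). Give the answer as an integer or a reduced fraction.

1. [ext C1·C2]  r_C2² + 1r_C2 − 210 = 0  ⇒  r_C2 = 14 (r>0 drops 1)

14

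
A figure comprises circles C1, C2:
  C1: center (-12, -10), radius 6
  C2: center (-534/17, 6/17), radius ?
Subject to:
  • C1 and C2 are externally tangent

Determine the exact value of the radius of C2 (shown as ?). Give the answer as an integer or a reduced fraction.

1. [ext C1·C2]  r_C2² + 12r_C2 − 448 = 0  ⇒  r_C2 = 16 (r>0 drops 1)

16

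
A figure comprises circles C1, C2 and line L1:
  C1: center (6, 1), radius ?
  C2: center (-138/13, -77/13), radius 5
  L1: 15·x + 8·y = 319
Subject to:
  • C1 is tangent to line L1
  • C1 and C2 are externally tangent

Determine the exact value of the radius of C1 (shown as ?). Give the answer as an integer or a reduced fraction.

13

1. [C1‖L1]  r_C1² − 169 = 0  ⇒  r_C1 = 13 (r>0 drops 1)
2. [ext C1·C2]  r_C1² + 10r_C1 − 299 = 0  ⇒  r_C1 = 13 (r>0 drops 1)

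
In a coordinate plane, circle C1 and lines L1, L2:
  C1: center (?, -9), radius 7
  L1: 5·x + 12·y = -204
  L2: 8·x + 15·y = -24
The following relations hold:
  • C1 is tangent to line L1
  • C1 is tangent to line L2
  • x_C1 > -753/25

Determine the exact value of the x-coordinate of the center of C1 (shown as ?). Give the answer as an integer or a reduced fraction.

-1

1. [C1‖L1]  x_C1² + (192/5)x_C1 + 187/5 = 0  ⇒  x_C1 = -187/5 or -1
2. [C1‖L2]  x_C1² − (111/4)x_C1 − 115/4 = 0  ⇒  x_C1 = -1 or 115/4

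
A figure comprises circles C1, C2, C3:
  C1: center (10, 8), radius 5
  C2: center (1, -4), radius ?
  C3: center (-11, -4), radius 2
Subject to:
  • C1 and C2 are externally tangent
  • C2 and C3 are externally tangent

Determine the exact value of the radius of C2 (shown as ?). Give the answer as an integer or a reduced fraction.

10

1. [ext C1·C2]  r_C2² + 10r_C2 − 200 = 0  ⇒  r_C2 = 10 (r>0 drops 1)
2. [ext C2·C3]  r_C2² + 4r_C2 − 140 = 0  ⇒  r_C2 = 10 (r>0 drops 1)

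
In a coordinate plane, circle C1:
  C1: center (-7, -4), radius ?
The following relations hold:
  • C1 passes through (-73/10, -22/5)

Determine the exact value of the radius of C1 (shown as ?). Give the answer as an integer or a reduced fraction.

1/2

1. [C1∋P]  r_C1² − 1/4 = 0  ⇒  r_C1 = 1/2 (r>0 drops 1)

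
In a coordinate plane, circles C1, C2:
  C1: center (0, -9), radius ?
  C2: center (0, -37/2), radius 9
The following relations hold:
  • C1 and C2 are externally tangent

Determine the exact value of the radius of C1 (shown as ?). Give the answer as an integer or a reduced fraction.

1. [ext C1·C2]  r_C1² + 18r_C1 − 37/4 = 0  ⇒  r_C1 = 1/2 (r>0 drops 1)

1/2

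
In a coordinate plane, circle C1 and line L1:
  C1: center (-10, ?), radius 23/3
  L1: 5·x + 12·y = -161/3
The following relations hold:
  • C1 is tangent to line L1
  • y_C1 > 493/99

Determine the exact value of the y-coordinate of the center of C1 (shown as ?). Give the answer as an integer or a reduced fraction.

8

1. [C1‖L1]  y_C1² + (11/18)y_C1 − 620/9 = 0  ⇒  y_C1 = -155/18 or 8
2. given y_C1 > 493/99: keep 8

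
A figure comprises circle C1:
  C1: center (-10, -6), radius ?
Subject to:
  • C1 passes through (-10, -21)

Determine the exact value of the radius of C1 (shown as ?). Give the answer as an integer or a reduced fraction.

15

1. [C1∋P]  r_C1² − 225 = 0  ⇒  r_C1 = 15 (r>0 drops 1)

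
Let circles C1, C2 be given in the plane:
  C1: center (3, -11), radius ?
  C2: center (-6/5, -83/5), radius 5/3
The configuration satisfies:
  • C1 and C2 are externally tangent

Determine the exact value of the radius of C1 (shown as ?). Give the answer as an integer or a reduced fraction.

16/3

1. [ext C1·C2]  r_C1² + (10/3)r_C1 − 416/9 = 0  ⇒  r_C1 = 16/3 (r>0 drops 1)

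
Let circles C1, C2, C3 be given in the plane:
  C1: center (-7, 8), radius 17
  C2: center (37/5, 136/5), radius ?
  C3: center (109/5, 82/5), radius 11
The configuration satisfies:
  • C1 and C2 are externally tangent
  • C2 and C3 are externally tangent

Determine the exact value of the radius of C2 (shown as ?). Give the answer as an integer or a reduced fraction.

7

1. [ext C1·C2]  r_C2² + 34r_C2 − 287 = 0  ⇒  r_C2 = 7 (r>0 drops 1)
2. [ext C2·C3]  r_C2² + 22r_C2 − 203 = 0  ⇒  r_C2 = 7 (r>0 drops 1)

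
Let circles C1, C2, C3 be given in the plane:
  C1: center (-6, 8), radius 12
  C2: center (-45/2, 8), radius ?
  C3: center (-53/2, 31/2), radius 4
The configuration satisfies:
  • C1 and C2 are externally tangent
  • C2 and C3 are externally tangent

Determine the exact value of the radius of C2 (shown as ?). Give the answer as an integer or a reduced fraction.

9/2

1. [ext C1·C2]  r_C2² + 24r_C2 − 513/4 = 0  ⇒  r_C2 = 9/2 (r>0 drops 1)
2. [ext C2·C3]  r_C2² + 8r_C2 − 225/4 = 0  ⇒  r_C2 = 9/2 (r>0 drops 1)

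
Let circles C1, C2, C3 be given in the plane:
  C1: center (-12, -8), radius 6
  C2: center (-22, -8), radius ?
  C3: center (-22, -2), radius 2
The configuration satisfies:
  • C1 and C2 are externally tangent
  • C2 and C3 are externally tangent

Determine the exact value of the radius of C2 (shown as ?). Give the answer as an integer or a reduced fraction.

4

1. [ext C1·C2]  r_C2² + 12r_C2 − 64 = 0  ⇒  r_C2 = 4 (r>0 drops 1)
2. [ext C2·C3]  r_C2² + 4r_C2 − 32 = 0  ⇒  r_C2 = 4 (r>0 drops 1)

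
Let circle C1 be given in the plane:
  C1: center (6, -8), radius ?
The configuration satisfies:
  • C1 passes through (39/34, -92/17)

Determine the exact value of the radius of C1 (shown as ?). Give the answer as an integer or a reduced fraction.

1. [C1∋P]  r_C1² − 121/4 = 0  ⇒  r_C1 = 11/2 (r>0 drops 1)

11/2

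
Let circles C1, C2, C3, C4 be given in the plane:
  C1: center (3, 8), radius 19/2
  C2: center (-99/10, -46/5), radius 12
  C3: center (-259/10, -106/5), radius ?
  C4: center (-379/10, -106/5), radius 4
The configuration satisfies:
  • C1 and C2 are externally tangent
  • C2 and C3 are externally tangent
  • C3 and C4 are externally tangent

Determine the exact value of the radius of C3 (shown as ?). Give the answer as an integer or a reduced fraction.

1. [ext C2·C3]  r_C3² + 24r_C3 − 256 = 0  ⇒  r_C3 = 8 (r>0 drops 1)
2. [ext C3·C4]  r_C3² + 8r_C3 − 128 = 0  ⇒  r_C3 = 8 (r>0 drops 1)

8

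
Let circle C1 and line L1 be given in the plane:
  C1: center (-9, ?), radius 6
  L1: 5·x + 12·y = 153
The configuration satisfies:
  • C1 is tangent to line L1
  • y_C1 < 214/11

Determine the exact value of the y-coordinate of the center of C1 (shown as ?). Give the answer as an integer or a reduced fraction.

10

1. [C1‖L1]  y_C1² − 33y_C1 + 230 = 0  ⇒  y_C1 = 10 or 23
2. given y_C1 < 214/11: keep 10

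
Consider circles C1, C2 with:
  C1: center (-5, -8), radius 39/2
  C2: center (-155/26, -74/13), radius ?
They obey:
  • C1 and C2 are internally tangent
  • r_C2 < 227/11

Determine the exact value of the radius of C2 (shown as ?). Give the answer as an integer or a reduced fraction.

1. [int C1,C2]  r_C2² − 39r_C2 + 374 = 0  ⇒  r_C2 = 17 or 22
2. given r_C2 < 227/11: keep 17

17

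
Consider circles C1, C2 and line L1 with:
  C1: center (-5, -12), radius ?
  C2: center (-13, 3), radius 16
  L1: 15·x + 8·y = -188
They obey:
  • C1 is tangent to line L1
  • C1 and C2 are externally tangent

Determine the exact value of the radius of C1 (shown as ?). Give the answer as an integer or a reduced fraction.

1

1. [C1‖L1]  r_C1² − 1 = 0  ⇒  r_C1 = 1 (r>0 drops 1)
2. [ext C1·C2]  r_C1² + 32r_C1 − 33 = 0  ⇒  r_C1 = 1 (r>0 drops 1)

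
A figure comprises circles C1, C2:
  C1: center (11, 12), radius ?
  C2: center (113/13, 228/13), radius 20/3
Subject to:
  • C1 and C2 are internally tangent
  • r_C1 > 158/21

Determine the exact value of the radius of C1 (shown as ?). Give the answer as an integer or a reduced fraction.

1. [int C1,C2]  r_C1² − (40/3)r_C1 + 76/9 = 0  ⇒  r_C1 = 2/3 or 38/3
2. given r_C1 > 158/21: keep 38/3

38/3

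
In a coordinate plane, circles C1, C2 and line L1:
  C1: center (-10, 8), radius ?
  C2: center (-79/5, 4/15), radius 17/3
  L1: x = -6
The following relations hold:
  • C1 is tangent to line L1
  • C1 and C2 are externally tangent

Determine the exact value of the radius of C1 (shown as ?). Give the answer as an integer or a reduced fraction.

1. [C1‖L1]  r_C1² − 16 = 0  ⇒  r_C1 = 4 (r>0 drops 1)
2. [ext C1·C2]  r_C1² + (34/3)r_C1 − 184/3 = 0  ⇒  r_C1 = 4 (r>0 drops 1)

4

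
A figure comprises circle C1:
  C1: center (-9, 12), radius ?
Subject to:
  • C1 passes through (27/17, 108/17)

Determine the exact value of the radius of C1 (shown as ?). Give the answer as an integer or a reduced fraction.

12

1. [C1∋P]  r_C1² − 144 = 0  ⇒  r_C1 = 12 (r>0 drops 1)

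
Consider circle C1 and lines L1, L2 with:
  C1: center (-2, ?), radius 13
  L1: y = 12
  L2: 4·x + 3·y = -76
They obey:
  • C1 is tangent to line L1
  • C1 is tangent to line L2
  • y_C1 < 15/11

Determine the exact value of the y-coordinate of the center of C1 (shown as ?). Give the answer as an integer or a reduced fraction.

1. [C1‖L1]  y_C1² − 24y_C1 − 25 = 0  ⇒  y_C1 = -1 or 25
2. [C1‖L2]  y_C1² + (136/3)y_C1 + 133/3 = 0  ⇒  y_C1 = -133/3 or -1

-1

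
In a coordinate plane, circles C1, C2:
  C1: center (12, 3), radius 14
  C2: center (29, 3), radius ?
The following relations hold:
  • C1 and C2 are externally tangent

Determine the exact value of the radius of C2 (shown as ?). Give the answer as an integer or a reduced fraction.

3

1. [ext C1·C2]  r_C2² + 28r_C2 − 93 = 0  ⇒  r_C2 = 3 (r>0 drops 1)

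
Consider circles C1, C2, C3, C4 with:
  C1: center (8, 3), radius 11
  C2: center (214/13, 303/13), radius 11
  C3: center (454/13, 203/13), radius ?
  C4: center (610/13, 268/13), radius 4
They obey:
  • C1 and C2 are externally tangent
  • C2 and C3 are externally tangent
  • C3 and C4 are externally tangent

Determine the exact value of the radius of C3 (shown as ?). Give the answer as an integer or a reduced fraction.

1. [ext C2·C3]  r_C3² + 22r_C3 − 279 = 0  ⇒  r_C3 = 9 (r>0 drops 1)
2. [ext C3·C4]  r_C3² + 8r_C3 − 153 = 0  ⇒  r_C3 = 9 (r>0 drops 1)

9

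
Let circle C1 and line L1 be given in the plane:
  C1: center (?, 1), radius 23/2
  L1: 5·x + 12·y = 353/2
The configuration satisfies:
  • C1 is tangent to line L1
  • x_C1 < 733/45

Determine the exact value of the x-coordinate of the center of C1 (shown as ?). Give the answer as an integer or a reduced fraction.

3

1. [C1‖L1]  x_C1² − (329/5)x_C1 + 942/5 = 0  ⇒  x_C1 = 3 or 314/5
2. given x_C1 < 733/45: keep 3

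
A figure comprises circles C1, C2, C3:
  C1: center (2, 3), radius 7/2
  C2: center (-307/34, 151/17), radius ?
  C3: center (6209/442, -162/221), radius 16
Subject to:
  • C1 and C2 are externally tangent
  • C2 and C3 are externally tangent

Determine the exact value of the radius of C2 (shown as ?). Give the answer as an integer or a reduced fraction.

1. [ext C1·C2]  r_C2² + 7r_C2 − 144 = 0  ⇒  r_C2 = 9 (r>0 drops 1)
2. [ext C2·C3]  r_C2² + 32r_C2 − 369 = 0  ⇒  r_C2 = 9 (r>0 drops 1)

9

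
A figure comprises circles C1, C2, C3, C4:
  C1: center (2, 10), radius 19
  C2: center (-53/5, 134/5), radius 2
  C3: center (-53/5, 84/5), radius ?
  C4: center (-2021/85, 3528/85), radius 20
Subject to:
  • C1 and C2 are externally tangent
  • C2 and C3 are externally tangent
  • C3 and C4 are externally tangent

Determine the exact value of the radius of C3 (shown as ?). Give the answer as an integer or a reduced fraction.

8

1. [ext C2·C3]  r_C3² + 4r_C3 − 96 = 0  ⇒  r_C3 = 8 (r>0 drops 1)
2. [ext C3·C4]  r_C3² + 40r_C3 − 384 = 0  ⇒  r_C3 = 8 (r>0 drops 1)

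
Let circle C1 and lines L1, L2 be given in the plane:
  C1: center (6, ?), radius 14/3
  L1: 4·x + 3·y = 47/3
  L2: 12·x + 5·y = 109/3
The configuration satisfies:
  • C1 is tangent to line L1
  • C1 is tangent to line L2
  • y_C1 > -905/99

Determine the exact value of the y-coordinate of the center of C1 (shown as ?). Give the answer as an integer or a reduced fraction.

5

1. [C1‖L1]  y_C1² + (50/9)y_C1 − 475/9 = 0  ⇒  y_C1 = -95/9 or 5
2. [C1‖L2]  y_C1² + (214/15)y_C1 − 289/3 = 0  ⇒  y_C1 = -289/15 or 5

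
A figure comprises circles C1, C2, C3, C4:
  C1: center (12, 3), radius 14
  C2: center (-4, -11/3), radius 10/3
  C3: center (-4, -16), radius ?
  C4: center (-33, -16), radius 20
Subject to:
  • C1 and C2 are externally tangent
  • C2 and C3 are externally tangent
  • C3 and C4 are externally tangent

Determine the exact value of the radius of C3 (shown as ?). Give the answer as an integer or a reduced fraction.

9

1. [ext C2·C3]  r_C3² + (20/3)r_C3 − 141 = 0  ⇒  r_C3 = 9 (r>0 drops 1)
2. [ext C3·C4]  r_C3² + 40r_C3 − 441 = 0  ⇒  r_C3 = 9 (r>0 drops 1)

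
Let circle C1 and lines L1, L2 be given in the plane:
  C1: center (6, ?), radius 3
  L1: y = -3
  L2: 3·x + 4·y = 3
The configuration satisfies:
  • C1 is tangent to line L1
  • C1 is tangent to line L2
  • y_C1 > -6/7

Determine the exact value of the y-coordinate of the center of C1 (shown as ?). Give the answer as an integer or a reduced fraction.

0

1. [C1‖L1]  y_C1² + 6y_C1 = 0  ⇒  y_C1 = -6 or 0
2. [C1‖L2]  y_C1² + (15/2)y_C1 = 0  ⇒  y_C1 = -15/2 or 0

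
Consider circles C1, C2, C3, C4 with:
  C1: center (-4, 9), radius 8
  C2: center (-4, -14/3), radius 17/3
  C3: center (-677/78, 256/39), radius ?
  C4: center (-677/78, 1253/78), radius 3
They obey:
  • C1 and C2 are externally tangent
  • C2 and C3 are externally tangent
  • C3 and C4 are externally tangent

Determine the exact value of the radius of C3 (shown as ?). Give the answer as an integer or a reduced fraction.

1. [ext C2·C3]  r_C3² + (34/3)r_C3 − 1391/12 = 0  ⇒  r_C3 = 13/2 (r>0 drops 1)
2. [ext C3·C4]  r_C3² + 6r_C3 − 325/4 = 0  ⇒  r_C3 = 13/2 (r>0 drops 1)

13/2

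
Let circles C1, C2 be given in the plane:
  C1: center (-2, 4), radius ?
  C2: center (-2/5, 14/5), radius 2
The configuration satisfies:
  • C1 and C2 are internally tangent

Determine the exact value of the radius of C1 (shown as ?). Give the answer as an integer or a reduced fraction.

1. [int C1,C2]  r_C1² − 4r_C1 = 0  ⇒  r_C1 = 4 (r>0 drops 1)

4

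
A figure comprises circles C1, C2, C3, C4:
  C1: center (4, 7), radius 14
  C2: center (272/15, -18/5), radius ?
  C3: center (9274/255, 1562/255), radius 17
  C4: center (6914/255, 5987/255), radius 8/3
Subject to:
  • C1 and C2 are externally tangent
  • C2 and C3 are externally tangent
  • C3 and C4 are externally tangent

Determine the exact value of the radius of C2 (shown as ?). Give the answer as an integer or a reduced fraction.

1. [ext C1·C2]  r_C2² + 28r_C2 − 1045/9 = 0  ⇒  r_C2 = 11/3 (r>0 drops 1)
2. [ext C2·C3]  r_C2² + 34r_C2 − 1243/9 = 0  ⇒  r_C2 = 11/3 (r>0 drops 1)

11/3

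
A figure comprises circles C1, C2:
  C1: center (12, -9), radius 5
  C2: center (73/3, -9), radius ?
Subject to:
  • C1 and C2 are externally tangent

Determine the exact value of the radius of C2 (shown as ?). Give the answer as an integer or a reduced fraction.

1. [ext C1·C2]  r_C2² + 10r_C2 − 1144/9 = 0  ⇒  r_C2 = 22/3 (r>0 drops 1)

22/3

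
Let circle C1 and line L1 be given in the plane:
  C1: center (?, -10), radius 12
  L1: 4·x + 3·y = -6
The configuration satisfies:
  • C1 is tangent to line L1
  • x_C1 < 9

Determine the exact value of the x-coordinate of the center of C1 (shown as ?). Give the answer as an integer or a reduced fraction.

1. [C1‖L1]  x_C1² − 12x_C1 − 189 = 0  ⇒  x_C1 = -9 or 21
2. given x_C1 < 9: keep -9

-9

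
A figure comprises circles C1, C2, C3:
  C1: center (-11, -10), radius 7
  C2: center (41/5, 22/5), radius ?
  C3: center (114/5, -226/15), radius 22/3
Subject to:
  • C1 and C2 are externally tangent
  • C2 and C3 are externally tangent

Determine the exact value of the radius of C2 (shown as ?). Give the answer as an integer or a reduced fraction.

1. [ext C1·C2]  r_C2² + 14r_C2 − 527 = 0  ⇒  r_C2 = 17 (r>0 drops 1)
2. [ext C2·C3]  r_C2² + (44/3)r_C2 − 1615/3 = 0  ⇒  r_C2 = 17 (r>0 drops 1)

17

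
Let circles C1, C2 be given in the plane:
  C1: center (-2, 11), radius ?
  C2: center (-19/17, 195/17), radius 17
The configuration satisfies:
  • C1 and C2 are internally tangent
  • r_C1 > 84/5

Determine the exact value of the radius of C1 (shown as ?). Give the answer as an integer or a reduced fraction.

18

1. [int C1,C2]  r_C1² − 34r_C1 + 288 = 0  ⇒  r_C1 = 16 or 18
2. given r_C1 > 84/5: keep 18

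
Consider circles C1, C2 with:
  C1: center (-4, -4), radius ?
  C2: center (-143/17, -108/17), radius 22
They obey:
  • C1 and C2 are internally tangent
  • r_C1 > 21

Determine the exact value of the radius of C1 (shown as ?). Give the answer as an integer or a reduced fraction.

1. [int C1,C2]  r_C1² − 44r_C1 + 459 = 0  ⇒  r_C1 = 17 or 27
2. given r_C1 > 21: keep 27

27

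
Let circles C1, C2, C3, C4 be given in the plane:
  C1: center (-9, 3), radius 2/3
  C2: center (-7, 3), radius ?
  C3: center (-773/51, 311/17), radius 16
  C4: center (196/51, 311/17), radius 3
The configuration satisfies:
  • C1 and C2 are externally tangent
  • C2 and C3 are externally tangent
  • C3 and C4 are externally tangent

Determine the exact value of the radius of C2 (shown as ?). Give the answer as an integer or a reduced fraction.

1. [ext C1·C2]  r_C2² + (4/3)r_C2 − 32/9 = 0  ⇒  r_C2 = 4/3 (r>0 drops 1)
2. [ext C2·C3]  r_C2² + 32r_C2 − 400/9 = 0  ⇒  r_C2 = 4/3 (r>0 drops 1)

4/3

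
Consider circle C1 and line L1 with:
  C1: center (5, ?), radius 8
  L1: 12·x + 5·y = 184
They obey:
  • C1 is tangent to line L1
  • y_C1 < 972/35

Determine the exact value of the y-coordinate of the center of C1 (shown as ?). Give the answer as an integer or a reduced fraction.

1. [C1‖L1]  y_C1² − (248/5)y_C1 + 912/5 = 0  ⇒  y_C1 = 4 or 228/5
2. given y_C1 < 972/35: keep 4

4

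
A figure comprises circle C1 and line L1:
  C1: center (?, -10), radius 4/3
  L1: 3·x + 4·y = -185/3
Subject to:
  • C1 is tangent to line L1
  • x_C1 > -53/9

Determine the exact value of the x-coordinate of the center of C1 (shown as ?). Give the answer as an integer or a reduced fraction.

1. [C1‖L1]  x_C1² + (130/9)x_C1 + 425/9 = 0  ⇒  x_C1 = -85/9 or -5
2. given x_C1 > -53/9: keep -5

-5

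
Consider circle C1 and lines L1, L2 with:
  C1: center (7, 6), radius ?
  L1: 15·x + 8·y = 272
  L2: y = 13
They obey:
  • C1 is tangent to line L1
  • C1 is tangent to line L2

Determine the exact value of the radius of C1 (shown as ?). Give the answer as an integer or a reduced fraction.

1. [C1‖L1]  r_C1² − 49 = 0  ⇒  r_C1 = 7 (r>0 drops 1)
2. [C1‖L2]  r_C1² − 49 = 0  ⇒  r_C1 = 7 (r>0 drops 1)

7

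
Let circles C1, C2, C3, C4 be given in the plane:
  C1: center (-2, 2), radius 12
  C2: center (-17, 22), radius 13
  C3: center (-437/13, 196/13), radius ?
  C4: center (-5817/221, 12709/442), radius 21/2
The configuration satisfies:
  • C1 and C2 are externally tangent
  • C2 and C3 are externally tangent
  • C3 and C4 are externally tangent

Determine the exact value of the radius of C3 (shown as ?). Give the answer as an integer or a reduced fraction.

5

1. [ext C2·C3]  r_C3² + 26r_C3 − 155 = 0  ⇒  r_C3 = 5 (r>0 drops 1)
2. [ext C3·C4]  r_C3² + 21r_C3 − 130 = 0  ⇒  r_C3 = 5 (r>0 drops 1)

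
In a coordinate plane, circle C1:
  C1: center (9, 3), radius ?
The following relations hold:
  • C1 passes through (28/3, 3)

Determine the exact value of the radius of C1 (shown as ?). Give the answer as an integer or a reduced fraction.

1. [C1∋P]  r_C1² − 1/9 = 0  ⇒  r_C1 = 1/3 (r>0 drops 1)

1/3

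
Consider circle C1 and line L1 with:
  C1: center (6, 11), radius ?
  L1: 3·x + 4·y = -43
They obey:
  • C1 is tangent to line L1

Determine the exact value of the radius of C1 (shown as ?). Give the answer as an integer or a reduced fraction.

21

1. [C1‖L1]  r_C1² − 441 = 0  ⇒  r_C1 = 21 (r>0 drops 1)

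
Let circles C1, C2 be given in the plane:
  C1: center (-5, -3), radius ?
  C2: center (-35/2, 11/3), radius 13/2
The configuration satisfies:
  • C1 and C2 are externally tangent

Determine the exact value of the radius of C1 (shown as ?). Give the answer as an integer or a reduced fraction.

1. [ext C1·C2]  r_C1² + 13r_C1 − 1426/9 = 0  ⇒  r_C1 = 23/3 (r>0 drops 1)

23/3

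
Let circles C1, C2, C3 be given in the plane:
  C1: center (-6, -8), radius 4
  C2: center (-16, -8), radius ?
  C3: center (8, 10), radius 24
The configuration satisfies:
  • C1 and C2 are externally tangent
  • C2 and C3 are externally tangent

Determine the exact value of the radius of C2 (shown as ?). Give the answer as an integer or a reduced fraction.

6

1. [ext C1·C2]  r_C2² + 8r_C2 − 84 = 0  ⇒  r_C2 = 6 (r>0 drops 1)
2. [ext C2·C3]  r_C2² + 48r_C2 − 324 = 0  ⇒  r_C2 = 6 (r>0 drops 1)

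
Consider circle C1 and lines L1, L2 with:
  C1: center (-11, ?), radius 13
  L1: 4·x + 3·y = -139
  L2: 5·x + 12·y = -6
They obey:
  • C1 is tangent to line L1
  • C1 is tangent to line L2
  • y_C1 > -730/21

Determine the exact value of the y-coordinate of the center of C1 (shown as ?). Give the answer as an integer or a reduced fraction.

-10

1. [C1‖L1]  y_C1² + (190/3)y_C1 + 1600/3 = 0  ⇒  y_C1 = -160/3 or -10
2. [C1‖L2]  y_C1² − (49/6)y_C1 − 545/3 = 0  ⇒  y_C1 = -10 or 109/6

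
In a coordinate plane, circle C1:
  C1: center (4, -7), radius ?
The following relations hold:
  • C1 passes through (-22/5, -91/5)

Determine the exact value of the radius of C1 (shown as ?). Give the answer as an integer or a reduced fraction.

1. [C1∋P]  r_C1² − 196 = 0  ⇒  r_C1 = 14 (r>0 drops 1)

14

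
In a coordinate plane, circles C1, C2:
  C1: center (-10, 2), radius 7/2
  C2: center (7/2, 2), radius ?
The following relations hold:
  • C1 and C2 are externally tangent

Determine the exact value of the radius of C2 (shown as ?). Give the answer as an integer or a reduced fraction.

1. [ext C1·C2]  r_C2² + 7r_C2 − 170 = 0  ⇒  r_C2 = 10 (r>0 drops 1)

10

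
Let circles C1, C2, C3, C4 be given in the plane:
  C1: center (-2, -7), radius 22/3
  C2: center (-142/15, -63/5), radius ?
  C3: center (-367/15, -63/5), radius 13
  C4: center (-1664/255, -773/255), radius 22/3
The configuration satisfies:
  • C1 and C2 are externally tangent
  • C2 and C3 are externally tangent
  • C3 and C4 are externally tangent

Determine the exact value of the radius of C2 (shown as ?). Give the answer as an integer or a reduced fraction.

1. [ext C1·C2]  r_C2² + (44/3)r_C2 − 100/3 = 0  ⇒  r_C2 = 2 (r>0 drops 1)
2. [ext C2·C3]  r_C2² + 26r_C2 − 56 = 0  ⇒  r_C2 = 2 (r>0 drops 1)

2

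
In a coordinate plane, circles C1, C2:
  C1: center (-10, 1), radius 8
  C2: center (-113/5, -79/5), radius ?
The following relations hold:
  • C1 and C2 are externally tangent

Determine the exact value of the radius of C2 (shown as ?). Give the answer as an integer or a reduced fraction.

1. [ext C1·C2]  r_C2² + 16r_C2 − 377 = 0  ⇒  r_C2 = 13 (r>0 drops 1)

13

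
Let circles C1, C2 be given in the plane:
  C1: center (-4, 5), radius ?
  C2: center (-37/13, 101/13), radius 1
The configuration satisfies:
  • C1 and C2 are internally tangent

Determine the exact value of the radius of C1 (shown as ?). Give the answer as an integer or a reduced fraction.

1. [int C1,C2]  r_C1² − 2r_C1 − 8 = 0  ⇒  r_C1 = 4 (r>0 drops 1)

4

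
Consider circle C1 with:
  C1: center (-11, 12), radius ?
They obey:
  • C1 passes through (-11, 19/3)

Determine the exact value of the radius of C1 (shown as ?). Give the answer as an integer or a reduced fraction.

1. [C1∋P]  r_C1² − 289/9 = 0  ⇒  r_C1 = 17/3 (r>0 drops 1)

17/3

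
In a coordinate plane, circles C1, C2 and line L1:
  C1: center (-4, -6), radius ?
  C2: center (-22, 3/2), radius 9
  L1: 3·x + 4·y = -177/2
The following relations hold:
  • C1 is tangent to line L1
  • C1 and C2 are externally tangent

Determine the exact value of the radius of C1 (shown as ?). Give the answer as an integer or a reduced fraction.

1. [C1‖L1]  r_C1² − 441/4 = 0  ⇒  r_C1 = 21/2 (r>0 drops 1)
2. [ext C1·C2]  r_C1² + 18r_C1 − 1197/4 = 0  ⇒  r_C1 = 21/2 (r>0 drops 1)

21/2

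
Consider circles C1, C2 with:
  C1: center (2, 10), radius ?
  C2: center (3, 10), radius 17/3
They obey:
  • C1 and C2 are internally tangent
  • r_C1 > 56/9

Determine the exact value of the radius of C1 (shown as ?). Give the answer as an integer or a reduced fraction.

20/3

1. [int C1,C2]  r_C1² − (34/3)r_C1 + 280/9 = 0  ⇒  r_C1 = 14/3 or 20/3
2. given r_C1 > 56/9: keep 20/3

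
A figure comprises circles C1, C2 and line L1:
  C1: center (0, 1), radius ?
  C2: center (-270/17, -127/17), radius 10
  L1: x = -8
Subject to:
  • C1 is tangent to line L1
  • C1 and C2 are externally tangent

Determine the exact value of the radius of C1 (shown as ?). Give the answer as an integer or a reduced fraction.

8

1. [C1‖L1]  r_C1² − 64 = 0  ⇒  r_C1 = 8 (r>0 drops 1)
2. [ext C1·C2]  r_C1² + 20r_C1 − 224 = 0  ⇒  r_C1 = 8 (r>0 drops 1)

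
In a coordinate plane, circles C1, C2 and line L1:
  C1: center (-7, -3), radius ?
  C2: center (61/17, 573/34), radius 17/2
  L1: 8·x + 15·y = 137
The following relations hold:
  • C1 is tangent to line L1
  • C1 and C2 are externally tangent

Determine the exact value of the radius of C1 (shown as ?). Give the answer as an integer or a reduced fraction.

14

1. [C1‖L1]  r_C1² − 196 = 0  ⇒  r_C1 = 14 (r>0 drops 1)
2. [ext C1·C2]  r_C1² + 17r_C1 − 434 = 0  ⇒  r_C1 = 14 (r>0 drops 1)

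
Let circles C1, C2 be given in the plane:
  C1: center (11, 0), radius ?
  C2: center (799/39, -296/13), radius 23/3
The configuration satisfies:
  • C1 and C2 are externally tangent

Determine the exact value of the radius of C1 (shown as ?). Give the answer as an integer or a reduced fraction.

17

1. [ext C1·C2]  r_C1² + (46/3)r_C1 − 1649/3 = 0  ⇒  r_C1 = 17 (r>0 drops 1)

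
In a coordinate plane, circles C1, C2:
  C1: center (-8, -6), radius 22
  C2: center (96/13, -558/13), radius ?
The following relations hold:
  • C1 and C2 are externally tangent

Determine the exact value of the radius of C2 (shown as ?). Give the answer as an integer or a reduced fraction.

18

1. [ext C1·C2]  r_C2² + 44r_C2 − 1116 = 0  ⇒  r_C2 = 18 (r>0 drops 1)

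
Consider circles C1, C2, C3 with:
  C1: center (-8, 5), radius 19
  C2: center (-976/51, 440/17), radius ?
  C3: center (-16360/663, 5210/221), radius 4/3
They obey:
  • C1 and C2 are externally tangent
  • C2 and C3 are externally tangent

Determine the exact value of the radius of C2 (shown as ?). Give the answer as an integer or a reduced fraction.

14/3

1. [ext C1·C2]  r_C2² + 38r_C2 − 1792/9 = 0  ⇒  r_C2 = 14/3 (r>0 drops 1)
2. [ext C2·C3]  r_C2² + (8/3)r_C2 − 308/9 = 0  ⇒  r_C2 = 14/3 (r>0 drops 1)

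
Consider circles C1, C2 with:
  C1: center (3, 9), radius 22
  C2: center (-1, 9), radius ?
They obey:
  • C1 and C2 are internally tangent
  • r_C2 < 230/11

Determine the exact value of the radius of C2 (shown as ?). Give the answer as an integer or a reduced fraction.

1. [int C1,C2]  r_C2² − 44r_C2 + 468 = 0  ⇒  r_C2 = 18 or 26
2. given r_C2 < 230/11: keep 18

18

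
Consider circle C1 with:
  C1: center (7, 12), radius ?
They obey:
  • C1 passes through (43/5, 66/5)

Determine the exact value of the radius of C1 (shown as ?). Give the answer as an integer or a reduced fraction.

2

1. [C1∋P]  r_C1² − 4 = 0  ⇒  r_C1 = 2 (r>0 drops 1)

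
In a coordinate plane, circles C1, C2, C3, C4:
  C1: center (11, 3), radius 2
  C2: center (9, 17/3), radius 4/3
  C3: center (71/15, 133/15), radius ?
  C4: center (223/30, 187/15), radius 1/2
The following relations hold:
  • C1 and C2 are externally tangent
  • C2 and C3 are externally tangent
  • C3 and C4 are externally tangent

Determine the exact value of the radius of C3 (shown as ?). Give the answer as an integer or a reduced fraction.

1. [ext C2·C3]  r_C3² + (8/3)r_C3 − 80/3 = 0  ⇒  r_C3 = 4 (r>0 drops 1)
2. [ext C3·C4]  r_C3² + 1r_C3 − 20 = 0  ⇒  r_C3 = 4 (r>0 drops 1)

4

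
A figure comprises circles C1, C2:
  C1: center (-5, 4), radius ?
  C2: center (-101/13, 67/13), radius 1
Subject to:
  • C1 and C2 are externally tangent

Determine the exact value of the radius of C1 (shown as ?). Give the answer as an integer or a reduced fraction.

1. [ext C1·C2]  r_C1² + 2r_C1 − 8 = 0  ⇒  r_C1 = 2 (r>0 drops 1)

2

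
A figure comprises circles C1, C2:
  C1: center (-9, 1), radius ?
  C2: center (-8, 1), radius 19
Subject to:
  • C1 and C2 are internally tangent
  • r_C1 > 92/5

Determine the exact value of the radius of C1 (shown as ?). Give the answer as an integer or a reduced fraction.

20

1. [int C1,C2]  r_C1² − 38r_C1 + 360 = 0  ⇒  r_C1 = 18 or 20
2. given r_C1 > 92/5: keep 20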